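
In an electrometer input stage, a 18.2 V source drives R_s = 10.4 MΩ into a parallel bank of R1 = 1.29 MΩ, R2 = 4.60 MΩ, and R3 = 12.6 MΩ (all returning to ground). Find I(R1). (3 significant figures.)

I ≈ 1.16 µA

Parallel bank: R_p = 1/(1/1.29 + 1/4.60 + 1/12.6) = 0.9329 MΩ.
Node voltage V_A = V_supply · R_p/(R_s + R_p) = 18.2 × 0.08232 = 1.498 V.
I(R1) = V_A / R1 = 1.498/1.29 = 1.161 µA.
(Check via current divider: I_total = 1.606 µA; share G_k/ΣG = 0.7232 → same result.)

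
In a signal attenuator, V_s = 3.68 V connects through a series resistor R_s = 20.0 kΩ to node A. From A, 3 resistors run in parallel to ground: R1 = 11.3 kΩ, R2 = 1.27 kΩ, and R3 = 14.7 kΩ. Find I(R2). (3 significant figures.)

I ≈ 0.146 mA

Parallel bank: R_p = 1/(1/11.3 + 1/1.27 + 1/14.7) = 1.059 kΩ.
Node voltage V_A = V_s · R_p/(R_s + R_p) = 3.68 × 0.05031 = 0.1851 V.
Branch current I = V_A/R2 = 0.1851/1.27 = 0.1458 mA.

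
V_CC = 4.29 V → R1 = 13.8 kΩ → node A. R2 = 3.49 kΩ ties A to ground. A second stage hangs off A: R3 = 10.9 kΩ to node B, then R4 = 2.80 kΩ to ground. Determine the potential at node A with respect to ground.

The second stage (R3 + R4 = 13.70 kΩ) loads node A in parallel with R2.
Effective lower resistance at A: R2 ‖ 13.70 = 2.781 kΩ.
So V_A = 4.29 × 0.1677 = 0.7196 V.

V_A ≈ 0.720 V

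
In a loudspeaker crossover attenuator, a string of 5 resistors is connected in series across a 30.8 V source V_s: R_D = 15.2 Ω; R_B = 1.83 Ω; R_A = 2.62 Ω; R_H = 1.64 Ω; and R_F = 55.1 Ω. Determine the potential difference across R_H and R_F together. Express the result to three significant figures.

Total series resistance ΣR = 15.2 + 1.83 + 2.62 + 1.64 + 55.1 = 76.39 Ω.
R_{R_H..R_F} = 1.64 + 55.1 = 56.74 Ω.
Voltage divider: V = V_s · (56.74 / 76.39) = 30.8 × 0.7428 = 22.88 V.

V ≈ 22.9 V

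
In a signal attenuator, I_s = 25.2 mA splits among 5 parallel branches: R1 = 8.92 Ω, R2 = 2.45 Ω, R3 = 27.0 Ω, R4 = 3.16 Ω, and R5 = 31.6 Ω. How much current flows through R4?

I ≈ 8.81 mA

Total conductance ΣG = 1/8.92 + 1/2.45 + 1/27.0 + 1/3.16 + 1/31.6 = 0.9054 (units of 1/Ω).
Current divider: I(R4) = I_s · G_k/ΣG = 25.2 × (0.3165/0.9054) = 25.2 × 0.3495 = 8.808 mA.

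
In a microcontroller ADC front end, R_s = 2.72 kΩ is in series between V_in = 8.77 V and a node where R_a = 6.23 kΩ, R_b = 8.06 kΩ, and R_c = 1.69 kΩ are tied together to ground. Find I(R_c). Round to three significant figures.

I ≈ 1.53 mA

Parallel bank: R_p = 1/(1/6.23 + 1/8.06 + 1/1.69) = 1.141 kΩ.
Node voltage V_A = V_in · R_p/(R_s + R_p) = 8.77 × 0.2955 = 2.592 V.
I(R_c) = V_A / R_c = 2.592/1.69 = 1.534 mA.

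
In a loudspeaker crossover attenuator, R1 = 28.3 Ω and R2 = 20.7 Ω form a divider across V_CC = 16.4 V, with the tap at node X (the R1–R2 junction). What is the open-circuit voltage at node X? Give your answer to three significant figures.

V_th is the unloaded tap voltage: V_CC · R2/(R1+R2) = 16.4 × 0.4224 = 6.928 V.

V_th ≈ 6.93 V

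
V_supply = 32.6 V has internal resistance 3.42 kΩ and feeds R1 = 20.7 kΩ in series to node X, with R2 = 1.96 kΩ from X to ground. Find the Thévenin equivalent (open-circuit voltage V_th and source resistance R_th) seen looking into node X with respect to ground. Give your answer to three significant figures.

R1' = 3.42 + 20.7 = 24.12 kΩ (source resistance + R1).
V_th is the unloaded tap voltage: V_supply · R2/(R1'+R2) = 32.6 × 0.07515 = 2.450 V.
Zeroing V_supply shorts the top of R1' to ground, so R_th = R1' ‖ R2 = 1.813 kΩ.

V_th ≈ 2.45 V, R_th ≈ 1.81 kΩ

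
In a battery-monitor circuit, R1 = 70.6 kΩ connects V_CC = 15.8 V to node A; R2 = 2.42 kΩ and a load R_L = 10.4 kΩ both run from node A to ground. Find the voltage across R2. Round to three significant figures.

R2 ‖ R_L = (2.42 × 10.4)/(2.42 + 10.4) = 1.963 kΩ.
Voltage divider with the loaded lower leg: V_out = 15.8 × 1.963/(70.6 + 1.963) = 15.8 × 0.02705 = 0.4275 V.

V_out ≈ 0.427 V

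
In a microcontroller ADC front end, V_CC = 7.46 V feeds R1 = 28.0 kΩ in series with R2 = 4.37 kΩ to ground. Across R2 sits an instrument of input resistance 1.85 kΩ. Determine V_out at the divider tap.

The load sits in parallel with R2, giving an effective lower resistance R2' = R2·R_L/(R2+R_L) = 1.300 kΩ.
Voltage divider with the loaded lower leg: V_out = 7.46 × 1.300/(28.0 + 1.300) = 7.46 × 0.04436 = 0.3309 V.

V_out ≈ 0.331 V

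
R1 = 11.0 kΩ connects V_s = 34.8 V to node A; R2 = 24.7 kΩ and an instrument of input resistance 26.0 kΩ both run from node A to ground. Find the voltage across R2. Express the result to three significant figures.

R2 ‖ R_L = (24.7 × 26.0)/(24.7 + 26.0) = 12.67 kΩ.
Then V_out = V_s · R2'/(R1 + R2') = 34.8 × 12.67/23.67 = 18.63 V.

V_out ≈ 18.6 V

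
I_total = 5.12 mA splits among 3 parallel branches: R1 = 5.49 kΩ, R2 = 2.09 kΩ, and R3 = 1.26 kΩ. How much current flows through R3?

I ≈ 2.79 mA

ΣG = 1/5.49 + 1/2.09 + 1/1.26 = 1.454.
R3 takes the fraction G_k/ΣG = 0.7937/1.454 = 0.5457, so I = 5.12 × 0.5457 = 2.794 mA.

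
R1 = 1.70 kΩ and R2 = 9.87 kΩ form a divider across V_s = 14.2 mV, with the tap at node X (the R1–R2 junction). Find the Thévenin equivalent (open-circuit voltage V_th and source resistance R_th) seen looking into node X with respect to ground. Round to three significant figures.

With X open, the divider is unloaded: V_th = 14.2 × 9.87/11.57 = 12.11 mV.
With V_s suppressed (replaced by a short), R_th = R1 ‖ R2 = (1.700 × 9.87)/(1.700 + 9.87) = 1.450 kΩ.

V_th ≈ 12.1 mV, R_th ≈ 1.45 kΩ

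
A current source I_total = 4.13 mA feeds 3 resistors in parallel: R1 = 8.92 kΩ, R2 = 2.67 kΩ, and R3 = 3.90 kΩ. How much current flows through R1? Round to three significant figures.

I ≈ 0.623 mA

ΣG = 1/8.92 + 1/2.67 + 1/3.90 = 0.7430.
By the current-divider rule, I = I_total · G_k/ΣG = 4.13 × 0.1509 = 0.6231 mA.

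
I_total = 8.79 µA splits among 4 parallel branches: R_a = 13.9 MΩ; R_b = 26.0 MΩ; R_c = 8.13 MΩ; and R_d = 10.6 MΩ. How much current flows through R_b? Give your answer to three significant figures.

ΣG = 1/13.9 + 1/26.0 + 1/8.13 + 1/10.6 = 0.3277.
By the current-divider rule, I = I_total · G_k/ΣG = 8.79 × 0.1174 = 1.032 µA.

I ≈ 1.03 µA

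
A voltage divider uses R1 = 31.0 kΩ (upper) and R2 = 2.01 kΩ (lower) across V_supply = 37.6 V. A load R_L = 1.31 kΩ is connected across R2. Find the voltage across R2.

The load sits in parallel with R2, giving an effective lower resistance R2' = R2·R_L/(R2+R_L) = 0.7931 kΩ.
Then V_out = V_supply · R2'/(R1 + R2') = 37.6 × 0.7931/31.79 = 0.9380 V.

V_out ≈ 0.938 V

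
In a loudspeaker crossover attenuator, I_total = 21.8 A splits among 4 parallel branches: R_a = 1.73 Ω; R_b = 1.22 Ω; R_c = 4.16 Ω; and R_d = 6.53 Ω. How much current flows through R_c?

I ≈ 2.93 A

ΣG = 1/1.73 + 1/1.22 + 1/4.16 + 1/6.53 = 1.791.
Current divider: I(R_c) = I_total · G_k/ΣG = 21.8 × (0.2404/1.791) = 21.8 × 0.1342 = 2.926 A.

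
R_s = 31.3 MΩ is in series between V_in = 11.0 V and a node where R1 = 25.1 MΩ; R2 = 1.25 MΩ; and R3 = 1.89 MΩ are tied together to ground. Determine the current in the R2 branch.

Equivalent of the parallel group: R_p = 0.7305 MΩ.
V_A by voltage divider: V_A = 11.0 × 0.7305/(31.3 + 0.7305) = 0.2509 V.
Branch current I = V_A/R2 = 0.2509/1.25 = 0.2007 µA.

I ≈ 0.201 µA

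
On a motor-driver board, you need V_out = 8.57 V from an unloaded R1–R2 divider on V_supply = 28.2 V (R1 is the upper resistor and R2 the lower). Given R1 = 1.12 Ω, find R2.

V_out/V_supply = R2/(R1+R2) = 0.3039.
R2 = R1 · 0.3039/(1 − 0.3039) = 0.4890 Ω.

R2 ≈ 0.489 Ω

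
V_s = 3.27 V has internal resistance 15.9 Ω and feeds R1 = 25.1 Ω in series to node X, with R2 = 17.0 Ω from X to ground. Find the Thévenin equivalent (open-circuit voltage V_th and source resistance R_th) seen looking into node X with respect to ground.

V_th ≈ 0.958 V, R_th ≈ 12.0 Ω

R1' = 15.9 + 25.1 = 41.00 Ω (source resistance + R1).
Open-circuit (no load on X): V_th = V_s · R2/(R1' + R2) = 3.27 × 17.0/(41.00 + 17.0) = 0.9584 V.
Looking into X with the source shorted: R_th = R1'·R2/(R1'+R2) = 41.00 × 17.0/58.00 = 12.02 Ω.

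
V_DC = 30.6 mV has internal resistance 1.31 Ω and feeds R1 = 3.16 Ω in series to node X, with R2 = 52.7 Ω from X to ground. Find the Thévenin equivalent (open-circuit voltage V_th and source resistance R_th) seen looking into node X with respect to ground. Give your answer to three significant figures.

V_th ≈ 28.2 mV, R_th ≈ 4.12 Ω

R1' = 1.31 + 3.16 = 4.470 Ω (source resistance + R1).
With X open, the divider is unloaded: V_th = 30.6 × 52.7/57.17 = 28.21 mV.
Zeroing V_DC shorts the top of R1' to ground, so R_th = R1' ‖ R2 = 4.121 Ω.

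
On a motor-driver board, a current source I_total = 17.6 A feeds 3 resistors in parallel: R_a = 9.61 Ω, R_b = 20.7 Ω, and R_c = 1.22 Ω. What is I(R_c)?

I ≈ 14.8 A

Total conductance ΣG = 1/9.61 + 1/20.7 + 1/1.22 = 0.9720 (units of 1/Ω).
By the current-divider rule, I = I_total · G_k/ΣG = 17.6 × 0.8432 = 14.84 A.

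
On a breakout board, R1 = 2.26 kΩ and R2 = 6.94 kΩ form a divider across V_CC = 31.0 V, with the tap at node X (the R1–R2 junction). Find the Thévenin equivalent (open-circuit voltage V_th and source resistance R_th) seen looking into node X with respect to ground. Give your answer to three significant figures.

Open-circuit (no load on X): V_th = V_CC · R2/(R1 + R2) = 31.0 × 6.94/(2.260 + 6.94) = 23.38 V.
Looking into X with the source shorted: R_th = R1·R2/(R1+R2) = 2.260 × 6.94/9.200 = 1.705 kΩ.

V_th ≈ 23.4 V, R_th ≈ 1.70 kΩ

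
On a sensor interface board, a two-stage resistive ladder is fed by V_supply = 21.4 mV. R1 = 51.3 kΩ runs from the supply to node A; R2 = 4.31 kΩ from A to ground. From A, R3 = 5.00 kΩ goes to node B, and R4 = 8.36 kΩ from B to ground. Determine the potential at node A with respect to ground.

V_A ≈ 1.28 mV

Node A sees R2 in parallel with the series input of stage 2, R3 + R4 = 13.36 kΩ.
R2 ‖ (R3+R4) = 3.259 kΩ.
First divider: V_A = V_supply · 3.259/(51.3 + 3.259) = 1.278 mV.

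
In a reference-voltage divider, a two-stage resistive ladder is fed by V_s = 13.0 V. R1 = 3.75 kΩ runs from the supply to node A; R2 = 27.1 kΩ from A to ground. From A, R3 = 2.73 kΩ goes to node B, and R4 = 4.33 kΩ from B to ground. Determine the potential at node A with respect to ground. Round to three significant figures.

V_A ≈ 7.79 V

Looking into the second stage from A: R3 + R4 = 7.060 kΩ appears in parallel with R2.
R2 ‖ (R3+R4) = 5.601 kΩ.
First divider: V_A = V_s · 5.601/(3.75 + 5.601) = 7.787 V.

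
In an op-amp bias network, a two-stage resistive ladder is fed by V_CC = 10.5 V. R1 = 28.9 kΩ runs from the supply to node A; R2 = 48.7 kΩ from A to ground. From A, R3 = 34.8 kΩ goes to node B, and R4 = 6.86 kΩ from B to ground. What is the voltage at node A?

Looking into the second stage from A: R3 + R4 = 41.66 kΩ appears in parallel with R2.
Effective lower resistance at A: R2 ‖ 41.66 = 22.45 kΩ.
So V_A = 10.5 × 0.4372 = 4.591 V.

V_A ≈ 4.59 V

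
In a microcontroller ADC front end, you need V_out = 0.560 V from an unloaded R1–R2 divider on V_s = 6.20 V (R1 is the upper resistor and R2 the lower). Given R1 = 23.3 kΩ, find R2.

V_out/V_s = R2/(R1+R2) = 0.09032.
Rearranging, R2 = R1·k/(1−k) = 23.3 × 0.09929 = 2.313 kΩ.

R2 ≈ 2.31 kΩ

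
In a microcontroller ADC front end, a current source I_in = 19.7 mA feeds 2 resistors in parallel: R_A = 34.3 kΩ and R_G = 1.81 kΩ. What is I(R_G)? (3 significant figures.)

For two parallel branches, I_k = I_in · (other R)/(sum of R).
So I = 19.7 × 34.3/36.11 = 18.71 mA.

I ≈ 18.7 mA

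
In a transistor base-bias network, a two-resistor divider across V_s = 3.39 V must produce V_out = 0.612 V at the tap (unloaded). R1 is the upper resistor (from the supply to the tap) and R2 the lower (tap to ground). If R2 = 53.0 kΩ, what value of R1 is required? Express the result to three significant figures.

R1 ≈ 241 kΩ

V_out/V_s = R2/(R1+R2) = 0.1805.
So R1 = R2 · (V_s/V_out − 1) = 53.0 × (3.39/0.612 − 1) = 53.0 × 4.539 = 240.6 kΩ.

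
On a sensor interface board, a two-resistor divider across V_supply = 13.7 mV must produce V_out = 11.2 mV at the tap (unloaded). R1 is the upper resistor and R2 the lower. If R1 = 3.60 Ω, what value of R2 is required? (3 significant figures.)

V_out/V_supply = R2/(R1+R2) = 0.8175.
Rearranging, R2 = R1·k/(1−k) = 3.60 × 4.480 = 16.13 Ω.

R2 ≈ 16.1 Ω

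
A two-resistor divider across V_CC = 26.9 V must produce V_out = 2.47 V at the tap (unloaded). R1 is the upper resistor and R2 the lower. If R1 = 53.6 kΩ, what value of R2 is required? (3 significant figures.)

R2 ≈ 5.42 kΩ

The divider ratio is R2/(R1+R2) = 2.47/26.9 = 0.09182.
R2 = R1 · 0.09182/(1 − 0.09182) = 5.419 kΩ.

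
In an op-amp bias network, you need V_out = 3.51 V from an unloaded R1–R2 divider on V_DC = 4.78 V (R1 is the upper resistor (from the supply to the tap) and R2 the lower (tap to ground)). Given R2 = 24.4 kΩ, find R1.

Required fraction k = V_out/V_DC = 0.7343.
Rearranging, R1 = R2·(1−k)/k = 24.4 × 0.3618 = 8.828 kΩ.

R1 ≈ 8.83 kΩ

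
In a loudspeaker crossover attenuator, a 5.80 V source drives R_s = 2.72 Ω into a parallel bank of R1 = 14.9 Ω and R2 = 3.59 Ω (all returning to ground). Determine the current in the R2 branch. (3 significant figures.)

I ≈ 0.833 A

Combine the parallel branches: R_p = (1/14.9 + 1/3.59)⁻¹ = 2.893 Ω.
V_A = 5.80 × 2.893/5.613 = 2.989 V.
Branch current I = V_A/R2 = 2.989/3.59 = 0.8327 A.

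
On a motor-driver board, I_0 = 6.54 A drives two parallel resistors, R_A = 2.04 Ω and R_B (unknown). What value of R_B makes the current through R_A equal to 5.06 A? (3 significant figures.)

The fraction through R_A equals R_B/(R_A+R_B).
With f = 0.7737, R_B = R_A · f/(1−f) = 2.04 × 3.419 = 6.975 Ω.

R_B ≈ 6.97 Ω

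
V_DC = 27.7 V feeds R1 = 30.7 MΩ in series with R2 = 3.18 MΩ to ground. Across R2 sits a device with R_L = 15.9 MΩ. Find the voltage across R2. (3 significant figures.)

V_out ≈ 2.20 V

The load sits in parallel with R2, giving an effective lower resistance R2' = R2·R_L/(R2+R_L) = 2.650 MΩ.
Voltage divider with the loaded lower leg: V_out = 27.7 × 2.650/(30.7 + 2.650) = 27.7 × 0.07946 = 2.201 V.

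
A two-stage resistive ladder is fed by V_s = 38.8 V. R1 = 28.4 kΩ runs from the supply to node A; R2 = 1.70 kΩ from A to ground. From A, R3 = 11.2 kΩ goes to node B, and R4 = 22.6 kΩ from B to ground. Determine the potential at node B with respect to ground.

Looking into the second stage from A: R3 + R4 = 33.80 kΩ appears in parallel with R2.
Effective lower resistance at A: R2 ‖ 33.80 = 1.619 kΩ.
First divider: V_A = V_s · 1.619/(28.4 + 1.619) = 2.092 V.
Then the unloaded second divider: V_B = V_A × R4/(R3+R4) = 2.092 × 0.6686 = 1.399 V.

V_B ≈ 1.40 V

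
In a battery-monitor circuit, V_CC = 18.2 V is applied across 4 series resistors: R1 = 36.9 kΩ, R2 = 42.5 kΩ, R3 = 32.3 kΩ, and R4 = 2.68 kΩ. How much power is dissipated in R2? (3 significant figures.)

P ≈ 1.08 mW

Series current I = V_CC/ΣR = 18.2/114.4 = 0.1591 mA.
V(R2) = I·R = 6.763 V; P = V·I = 6.763 × 0.1591 = 1.076 mW.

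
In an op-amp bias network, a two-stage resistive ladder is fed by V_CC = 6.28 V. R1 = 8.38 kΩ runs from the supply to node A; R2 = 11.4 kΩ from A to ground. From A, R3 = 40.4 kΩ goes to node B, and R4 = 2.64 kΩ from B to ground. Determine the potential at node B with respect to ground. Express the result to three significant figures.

The second stage (R3 + R4 = 43.04 kΩ) loads node A in parallel with R2.
R2 ‖ (R3+R4) = 9.013 kΩ.
So V_A = 6.28 × 0.5182 = 3.254 V.
V_B = V_A × 0.06134 = 0.1996 V.

V_B ≈ 0.200 V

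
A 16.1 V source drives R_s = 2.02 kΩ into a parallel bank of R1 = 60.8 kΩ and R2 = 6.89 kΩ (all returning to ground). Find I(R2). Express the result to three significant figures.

I ≈ 1.76 mA

Combine the parallel branches: R_p = (1/60.8 + 1/6.89)⁻¹ = 6.189 kΩ.
V_A = 16.1 × 6.189/8.209 = 12.14 V.
Branch current I = V_A/R2 = 12.14/6.89 = 1.762 mA.
(Check via current divider: I_total = 1.961 mA; share G_k/ΣG = 0.8982 → same result.)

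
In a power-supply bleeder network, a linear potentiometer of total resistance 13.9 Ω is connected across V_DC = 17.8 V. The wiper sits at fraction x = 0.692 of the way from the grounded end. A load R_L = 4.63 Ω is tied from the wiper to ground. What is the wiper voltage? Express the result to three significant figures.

Lower segment x·R_p = 9.619 Ω; upper segment (1−x)·R_p = 4.281 Ω.
Lower segment in parallel with the load: 9.619 ‖ 4.63 = 3.126 Ω.
V_out = 17.8 × 3.126/(4.281 + 3.126) = 7.511 V.
(Unloaded: V_out = x·V_DC = 12.3 V.)

V_out ≈ 7.51 V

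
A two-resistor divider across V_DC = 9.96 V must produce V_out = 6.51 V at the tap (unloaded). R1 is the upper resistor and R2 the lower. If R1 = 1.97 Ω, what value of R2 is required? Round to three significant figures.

R2 ≈ 3.72 Ω

Required fraction k = V_out/V_DC = 0.6536.
Rearranging, R2 = R1·k/(1−k) = 1.97 × 1.887 = 3.717 Ω.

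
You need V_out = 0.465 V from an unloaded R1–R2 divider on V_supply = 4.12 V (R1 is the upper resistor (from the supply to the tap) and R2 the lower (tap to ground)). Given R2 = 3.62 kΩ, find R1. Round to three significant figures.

R1 ≈ 28.5 kΩ

Required fraction k = V_out/V_supply = 0.1129.
Rearranging, R1 = R2·(1−k)/k = 3.62 × 7.860 = 28.45 kΩ.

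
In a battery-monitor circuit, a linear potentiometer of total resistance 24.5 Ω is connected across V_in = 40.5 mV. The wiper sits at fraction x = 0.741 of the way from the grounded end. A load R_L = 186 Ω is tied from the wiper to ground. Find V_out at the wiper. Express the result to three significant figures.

V_out ≈ 29.3 mV

Lower segment x·R_p = 18.15 Ω; upper segment (1−x)·R_p = 6.346 Ω.
R_L loads the lower segment: effective lower R = 16.54 Ω.
V_out = 40.5 × 16.54/(6.346 + 16.54) = 29.27 mV.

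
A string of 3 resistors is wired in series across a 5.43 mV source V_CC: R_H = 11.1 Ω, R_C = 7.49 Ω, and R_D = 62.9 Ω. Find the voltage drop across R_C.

ΣR = 11.1 + 7.49 + 62.9 = 81.49 Ω.
By the voltage-divider rule, V = 5.43 × 7.490/81.49 = 0.4991 mV.

V ≈ 0.499 mV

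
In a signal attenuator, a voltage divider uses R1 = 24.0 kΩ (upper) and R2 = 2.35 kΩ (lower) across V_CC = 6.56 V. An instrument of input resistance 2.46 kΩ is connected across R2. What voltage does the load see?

First combine the lower leg with the load: R2 ‖ R_L = 1.202 kΩ.
Now apply the divider: V_out = 6.56 × 0.04769 = 0.3128 V.

V_out ≈ 0.313 V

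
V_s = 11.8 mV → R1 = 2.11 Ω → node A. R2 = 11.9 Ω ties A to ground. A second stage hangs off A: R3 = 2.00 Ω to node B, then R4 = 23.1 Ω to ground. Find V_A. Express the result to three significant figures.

V_A ≈ 9.35 mV

Looking into the second stage from A: R3 + R4 = 25.10 Ω appears in parallel with R2.
Effective lower resistance at A: R2 ‖ 25.10 = 8.073 Ω.
V_A = 11.8 × 8.073/(2.11 + 8.073) = 9.355 mV.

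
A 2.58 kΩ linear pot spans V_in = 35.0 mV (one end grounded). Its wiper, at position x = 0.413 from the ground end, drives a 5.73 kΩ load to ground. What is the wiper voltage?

V_out ≈ 13.0 mV

Lower segment x·R_p = 1.066 kΩ; upper segment (1−x)·R_p = 1.514 kΩ.
(x·R_p) ‖ R_L = 0.8985 kΩ.
Loaded-divider output: V_out = 35.0 × 0.3724 = 13.03 mV.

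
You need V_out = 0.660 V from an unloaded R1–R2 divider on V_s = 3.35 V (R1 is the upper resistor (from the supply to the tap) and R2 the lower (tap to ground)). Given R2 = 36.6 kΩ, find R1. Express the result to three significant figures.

V_out/V_s = R2/(R1+R2) = 0.1970.
R1 = R2·(1/k − 1) = 36.6 × 4.076 = 149.2 kΩ.

R1 ≈ 149 kΩ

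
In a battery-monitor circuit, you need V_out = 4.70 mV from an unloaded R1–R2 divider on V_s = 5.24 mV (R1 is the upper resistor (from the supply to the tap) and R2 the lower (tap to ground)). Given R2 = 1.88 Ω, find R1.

Required fraction k = V_out/V_s = 0.8969.
So R1 = R2 · (V_s/V_out − 1) = 1.88 × (5.24/4.70 − 1) = 1.88 × 0.1149 = 0.2160 Ω.

R1 ≈ 0.216 Ω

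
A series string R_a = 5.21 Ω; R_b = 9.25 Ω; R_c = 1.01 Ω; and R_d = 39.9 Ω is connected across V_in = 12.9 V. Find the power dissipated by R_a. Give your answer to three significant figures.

P ≈ 0.283 W

ΣR = 55.37 Ω → I = 12.9/55.37 = 0.2330 A.
P(R_a) = I²·R_a = (0.2330)² × 5.21 = 0.2828 W.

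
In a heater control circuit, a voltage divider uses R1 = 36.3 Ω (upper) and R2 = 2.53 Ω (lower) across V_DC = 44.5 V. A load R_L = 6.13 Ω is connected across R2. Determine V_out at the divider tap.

R2 ‖ R_L = (2.53 × 6.13)/(2.53 + 6.13) = 1.791 Ω.
Now apply the divider: V_out = 44.5 × 0.04702 = 2.092 V.

V_out ≈ 2.09 V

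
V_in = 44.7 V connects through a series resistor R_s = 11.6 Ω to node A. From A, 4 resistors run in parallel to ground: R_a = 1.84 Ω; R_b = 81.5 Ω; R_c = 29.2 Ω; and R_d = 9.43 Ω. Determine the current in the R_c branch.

I ≈ 0.169 A

Parallel bank: R_p = 1/(1/1.84 + 1/81.5 + 1/29.2 + 1/9.43) = 1.437 Ω.
V_A by voltage divider: V_A = 44.7 × 1.437/(11.6 + 1.437) = 4.926 V.
I(R_c) = V_A / R_c = 4.926/29.2 = 0.1687 A.
(Equivalently: I_total = 3.429 A, then current-divider fraction G_k/ΣG = 0.04920.)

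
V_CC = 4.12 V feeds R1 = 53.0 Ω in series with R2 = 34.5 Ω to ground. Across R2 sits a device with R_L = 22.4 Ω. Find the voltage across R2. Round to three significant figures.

First combine the lower leg with the load: R2 ‖ R_L = 13.58 Ω.
Now apply the divider: V_out = 4.12 × 0.2040 = 0.8404 V.
(Unloaded it would be 1.62 V; the load pulls it down.)

V_out ≈ 0.840 V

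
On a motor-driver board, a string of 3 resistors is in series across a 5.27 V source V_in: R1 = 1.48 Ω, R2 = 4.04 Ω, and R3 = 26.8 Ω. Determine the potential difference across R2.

Series total: ΣR = 1.48 + 4.04 + 26.8 = 32.32 Ω.
By the voltage-divider rule, V = 5.27 × 4.040/32.32 = 0.6587 V.

V ≈ 0.659 V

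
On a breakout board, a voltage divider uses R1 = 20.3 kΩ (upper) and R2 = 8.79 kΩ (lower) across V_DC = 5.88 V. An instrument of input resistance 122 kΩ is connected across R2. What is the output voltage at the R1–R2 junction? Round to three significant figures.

V_out ≈ 1.69 V

The load sits in parallel with R2, giving an effective lower resistance R2' = R2·R_L/(R2+R_L) = 8.199 kΩ.
Voltage divider with the loaded lower leg: V_out = 5.88 × 8.199/(20.3 + 8.199) = 5.88 × 0.2877 = 1.692 V.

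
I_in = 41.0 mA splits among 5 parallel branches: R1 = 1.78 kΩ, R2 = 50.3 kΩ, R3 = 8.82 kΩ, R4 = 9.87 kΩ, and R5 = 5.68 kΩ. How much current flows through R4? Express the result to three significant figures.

Conductances: ΣG = 1/1.78 + 1/50.3 + 1/8.82 + 1/9.87 + 1/5.68 = 0.9724 (1/kΩ).
By the current-divider rule, I = I_in · G_k/ΣG = 41.0 × 0.1042 = 4.272 mA.

I ≈ 4.27 mA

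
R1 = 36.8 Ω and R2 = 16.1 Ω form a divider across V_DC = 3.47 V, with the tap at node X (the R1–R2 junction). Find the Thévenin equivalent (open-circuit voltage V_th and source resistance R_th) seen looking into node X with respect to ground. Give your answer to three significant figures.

V_th ≈ 1.06 V, R_th ≈ 11.2 Ω

With X open, the divider is unloaded: V_th = 3.47 × 16.1/52.90 = 1.056 V.
With V_DC suppressed (replaced by a short), R_th = R1 ‖ R2 = (36.80 × 16.1)/(36.80 + 16.1) = 11.20 Ω.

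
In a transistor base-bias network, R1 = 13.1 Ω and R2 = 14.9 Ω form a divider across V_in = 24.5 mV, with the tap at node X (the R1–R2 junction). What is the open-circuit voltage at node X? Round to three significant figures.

With X open, the divider is unloaded: V_th = 24.5 × 14.9/28.00 = 13.04 mV.

V_th ≈ 13.0 mV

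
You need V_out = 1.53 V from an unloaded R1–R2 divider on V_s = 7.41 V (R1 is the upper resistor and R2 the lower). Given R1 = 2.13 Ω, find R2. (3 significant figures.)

R2 ≈ 0.554 Ω

Required fraction k = V_out/V_s = 0.2065.
So R2 = R1 · V_out/(V_s − V_out) = 2.13 × 1.53/(7.41 − 1.53) = 2.13 × 0.2602 = 0.5542 Ω.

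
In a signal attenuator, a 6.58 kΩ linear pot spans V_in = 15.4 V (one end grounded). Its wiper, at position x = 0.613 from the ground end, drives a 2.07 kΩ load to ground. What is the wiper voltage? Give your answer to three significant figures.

V_out ≈ 5.38 V

Lower segment x·R_p = 4.034 kΩ; upper segment (1−x)·R_p = 2.546 kΩ.
R_L loads the lower segment: effective lower R = 1.368 kΩ.
Then V_out = V_in · 1.368/(2.546 + 1.368) = 5.382 V.
(Unloaded: V_out = x·V_in = 9.44 V.)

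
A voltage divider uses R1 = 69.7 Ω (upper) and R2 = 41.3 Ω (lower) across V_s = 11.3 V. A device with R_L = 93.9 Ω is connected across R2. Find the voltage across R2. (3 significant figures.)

First combine the lower leg with the load: R2 ‖ R_L = 28.68 Ω.
Voltage divider with the loaded lower leg: V_out = 11.3 × 28.68/(69.7 + 28.68) = 11.3 × 0.2916 = 3.295 V.

V_out ≈ 3.29 V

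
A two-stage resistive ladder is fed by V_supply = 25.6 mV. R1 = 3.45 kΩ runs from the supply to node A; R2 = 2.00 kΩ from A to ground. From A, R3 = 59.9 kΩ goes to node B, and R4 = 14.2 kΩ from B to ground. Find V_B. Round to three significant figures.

The second stage (R3 + R4 = 74.10 kΩ) loads node A in parallel with R2.
Effective lower resistance at A: R2 ‖ 74.10 = 1.947 kΩ.
V_A = 25.6 × 1.947/(3.45 + 1.947) = 9.237 mV.
Then the unloaded second divider: V_B = V_A × R4/(R3+R4) = 9.237 × 0.1916 = 1.770 mV.

V_B ≈ 1.77 mV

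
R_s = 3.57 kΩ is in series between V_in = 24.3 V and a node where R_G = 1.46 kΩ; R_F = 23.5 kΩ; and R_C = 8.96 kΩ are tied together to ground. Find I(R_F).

I ≈ 0.259 mA

Combine the parallel branches: R_p = (1/1.46 + 1/23.5 + 1/8.96)⁻¹ = 1.192 kΩ.
V_A = 24.3 × 1.192/4.762 = 6.082 V.
I(R_F) = V_A / R_F = 6.082/23.5 = 0.2588 mA.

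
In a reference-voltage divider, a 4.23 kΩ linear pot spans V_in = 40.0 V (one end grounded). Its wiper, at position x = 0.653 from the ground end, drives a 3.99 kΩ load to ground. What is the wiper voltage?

Split the track: R_lower = x·R_p = 2.762 kΩ, R_upper = (1−x)·R_p = 1.468 kΩ.
(x·R_p) ‖ R_L = 1.632 kΩ.
Loaded-divider output: V_out = 40.0 × 0.5265 = 21.06 V.

V_out ≈ 21.1 V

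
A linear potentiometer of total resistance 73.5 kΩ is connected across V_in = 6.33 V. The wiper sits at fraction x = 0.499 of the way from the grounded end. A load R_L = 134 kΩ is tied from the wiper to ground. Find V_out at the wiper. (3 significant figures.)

V_out ≈ 2.78 V

Lower segment x·R_p = 36.68 kΩ; upper segment (1−x)·R_p = 36.82 kΩ.
(x·R_p) ‖ R_L = 28.80 kΩ.
Then V_out = V_in · 28.80/(36.82 + 28.80) = 2.778 V.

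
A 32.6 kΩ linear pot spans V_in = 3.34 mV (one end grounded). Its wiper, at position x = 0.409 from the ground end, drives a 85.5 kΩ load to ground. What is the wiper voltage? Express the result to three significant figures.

The pot divides into 19.27 kΩ above the wiper and 13.33 kΩ below.
Lower segment in parallel with the load: 13.33 ‖ 85.5 = 11.53 kΩ.
Loaded-divider output: V_out = 3.34 × 0.3745 = 1.251 mV.

V_out ≈ 1.25 mV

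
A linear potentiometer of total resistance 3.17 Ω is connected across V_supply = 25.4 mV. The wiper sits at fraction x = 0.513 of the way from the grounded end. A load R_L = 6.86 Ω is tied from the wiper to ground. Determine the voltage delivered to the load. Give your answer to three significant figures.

V_out ≈ 11.7 mV

Lower segment x·R_p = 1.626 Ω; upper segment (1−x)·R_p = 1.544 Ω.
Lower segment in parallel with the load: 1.626 ‖ 6.86 = 1.315 Ω.
Loaded-divider output: V_out = 25.4 × 0.4599 = 11.68 mV.
(Unloaded: V_out = x·V_supply = 13.0 mV.)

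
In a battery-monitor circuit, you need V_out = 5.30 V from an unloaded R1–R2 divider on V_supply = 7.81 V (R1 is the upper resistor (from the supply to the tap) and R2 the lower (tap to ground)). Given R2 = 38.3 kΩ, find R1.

V_out/V_supply = R2/(R1+R2) = 0.6786.
So R1 = R2 · (V_supply/V_out − 1) = 38.3 × (7.81/5.30 − 1) = 38.3 × 0.4736 = 18.14 kΩ.

R1 ≈ 18.1 kΩ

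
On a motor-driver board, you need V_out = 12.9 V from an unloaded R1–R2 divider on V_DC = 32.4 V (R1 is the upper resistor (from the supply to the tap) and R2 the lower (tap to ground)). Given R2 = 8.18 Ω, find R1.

Required fraction k = V_out/V_DC = 0.3981.
Rearranging, R1 = R2·(1−k)/k = 8.18 × 1.512 = 12.37 Ω.

R1 ≈ 12.4 Ω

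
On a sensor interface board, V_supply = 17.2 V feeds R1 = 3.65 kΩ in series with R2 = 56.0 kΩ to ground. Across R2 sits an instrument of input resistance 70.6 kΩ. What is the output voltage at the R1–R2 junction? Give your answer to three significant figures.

V_out ≈ 15.4 V

R2 ‖ R_L = (56.0 × 70.6)/(56.0 + 70.6) = 31.23 kΩ.
Then V_out = V_supply · R2'/(R1 + R2') = 17.2 × 31.23/34.88 = 15.40 V.
(Unloaded it would be 16.1 V; the load pulls it down.)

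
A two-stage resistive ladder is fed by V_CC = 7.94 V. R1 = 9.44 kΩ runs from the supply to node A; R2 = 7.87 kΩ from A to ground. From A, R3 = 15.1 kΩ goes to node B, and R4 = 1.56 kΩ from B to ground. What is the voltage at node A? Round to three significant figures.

V_A ≈ 2.87 V

The second stage (R3 + R4 = 16.66 kΩ) loads node A in parallel with R2.
R2 ‖ (R3+R4) = 5.345 kΩ.
First divider: V_A = V_CC · 5.345/(9.44 + 5.345) = 2.870 V.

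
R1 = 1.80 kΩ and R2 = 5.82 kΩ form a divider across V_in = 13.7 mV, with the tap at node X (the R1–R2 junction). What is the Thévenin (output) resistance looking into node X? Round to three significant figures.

R_th ≈ 1.37 kΩ

Zeroing V_in shorts the top of R1 to ground, so R_th = R1 ‖ R2 = 1.375 kΩ.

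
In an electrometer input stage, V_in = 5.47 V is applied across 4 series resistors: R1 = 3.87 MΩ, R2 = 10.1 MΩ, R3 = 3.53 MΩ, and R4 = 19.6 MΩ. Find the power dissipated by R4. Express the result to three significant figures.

P ≈ 0.426 µW

Series current I = V_in/ΣR = 5.47/37.10 = 0.1474 µA.
P = I²R = 0.02174 × 19.6 = 0.4261 µW.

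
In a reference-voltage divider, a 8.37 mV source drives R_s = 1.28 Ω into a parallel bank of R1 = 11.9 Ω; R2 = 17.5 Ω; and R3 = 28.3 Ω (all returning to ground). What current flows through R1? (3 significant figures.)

I ≈ 0.574 mA

Parallel bank: R_p = 1/(1/11.9 + 1/17.5 + 1/28.3) = 5.665 Ω.
V_A by voltage divider: V_A = 8.37 × 5.665/(1.28 + 5.665) = 6.827 mV.
I(R1) = V_A / R1 = 6.827/11.9 = 0.5737 mA.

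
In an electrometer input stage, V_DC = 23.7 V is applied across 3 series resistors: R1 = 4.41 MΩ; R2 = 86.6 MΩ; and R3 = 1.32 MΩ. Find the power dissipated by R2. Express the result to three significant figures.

Series current I = V_DC/ΣR = 23.7/92.33 = 0.2567 µA.
P(R2) = I²·R2 = (0.2567)² × 86.6 = 5.706 µW.

P ≈ 5.71 µW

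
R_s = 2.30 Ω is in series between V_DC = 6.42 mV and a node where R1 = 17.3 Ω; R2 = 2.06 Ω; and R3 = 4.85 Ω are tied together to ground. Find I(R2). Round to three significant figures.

I ≈ 1.14 mA

Combine the parallel branches: R_p = (1/17.3 + 1/2.06 + 1/4.85)⁻¹ = 1.334 Ω.
Node voltage V_A = V_DC · R_p/(R_s + R_p) = 6.42 × 0.3672 = 2.357 mV.
Branch current I = V_A/R2 = 2.357/2.06 = 1.144 mA.
(Equivalently: I_total = 1.766 mA, then current-divider fraction G_k/ΣG = 0.6477.)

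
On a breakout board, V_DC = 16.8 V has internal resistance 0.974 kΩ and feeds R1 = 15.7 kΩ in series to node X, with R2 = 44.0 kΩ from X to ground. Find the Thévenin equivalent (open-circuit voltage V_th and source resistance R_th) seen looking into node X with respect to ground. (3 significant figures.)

R1' = 0.974 + 15.7 = 16.67 kΩ (source resistance + R1).
Open-circuit (no load on X): V_th = V_DC · R2/(R1' + R2) = 16.8 × 44.0/(16.67 + 44.0) = 12.18 V.
With V_DC suppressed (replaced by a short), R_th = R1' ‖ R2 = (16.67 × 44.0)/(16.67 + 44.0) = 12.09 kΩ.

V_th ≈ 12.2 V, R_th ≈ 12.1 kΩ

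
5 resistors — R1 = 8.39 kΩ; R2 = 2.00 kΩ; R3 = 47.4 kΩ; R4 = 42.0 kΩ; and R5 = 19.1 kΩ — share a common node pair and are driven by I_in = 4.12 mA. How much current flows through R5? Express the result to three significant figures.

Conductances: ΣG = 1/8.39 + 1/2.00 + 1/47.4 + 1/42.0 + 1/19.1 = 0.7165 (1/kΩ).
By the current-divider rule, I = I_in · G_k/ΣG = 4.12 × 0.07308 = 0.3011 mA.

I ≈ 0.301 mA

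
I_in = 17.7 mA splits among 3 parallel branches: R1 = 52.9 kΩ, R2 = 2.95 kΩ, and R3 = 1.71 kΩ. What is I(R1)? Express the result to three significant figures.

ΣG = 1/52.9 + 1/2.95 + 1/1.71 = 0.9427.
R1 takes the fraction G_k/ΣG = 0.01890/0.9427 = 0.02005, so I = 17.7 × 0.02005 = 0.3549 mA.

I ≈ 0.355 mA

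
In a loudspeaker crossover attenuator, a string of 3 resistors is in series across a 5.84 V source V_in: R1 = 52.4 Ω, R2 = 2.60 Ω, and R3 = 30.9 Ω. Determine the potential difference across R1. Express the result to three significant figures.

ΣR = 52.4 + 2.60 + 30.9 = 85.90 Ω.
By the voltage-divider rule, V = 5.84 × 52.40/85.90 = 3.562 V.

V ≈ 3.56 V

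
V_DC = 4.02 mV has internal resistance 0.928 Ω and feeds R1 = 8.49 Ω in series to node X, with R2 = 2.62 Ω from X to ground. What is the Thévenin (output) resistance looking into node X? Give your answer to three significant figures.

R_th ≈ 2.05 Ω

R1' = 0.928 + 8.49 = 9.418 Ω (source resistance + R1).
Zeroing V_DC shorts the top of R1' to ground, so R_th = R1' ‖ R2 = 2.050 Ω.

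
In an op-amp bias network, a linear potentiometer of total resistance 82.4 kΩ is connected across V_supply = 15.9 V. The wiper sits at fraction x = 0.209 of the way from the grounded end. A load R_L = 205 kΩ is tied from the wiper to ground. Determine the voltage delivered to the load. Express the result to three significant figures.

V_out ≈ 3.12 V

Split the track: R_lower = x·R_p = 17.22 kΩ, R_upper = (1−x)·R_p = 65.18 kΩ.
Lower segment in parallel with the load: 17.22 ‖ 205 = 15.89 kΩ.
Then V_out = V_supply · 15.89/(65.18 + 15.89) = 3.116 V.
(Unloaded: V_out = x·V_supply = 3.32 V.)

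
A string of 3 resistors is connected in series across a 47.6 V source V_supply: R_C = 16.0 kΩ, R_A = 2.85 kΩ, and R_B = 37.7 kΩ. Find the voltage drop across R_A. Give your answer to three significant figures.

ΣR = 16.0 + 2.85 + 37.7 = 56.55 kΩ.
Voltage divider: V = V_supply · (2.850 / 56.55) = 47.6 × 0.05040 = 2.399 V.

V ≈ 2.40 V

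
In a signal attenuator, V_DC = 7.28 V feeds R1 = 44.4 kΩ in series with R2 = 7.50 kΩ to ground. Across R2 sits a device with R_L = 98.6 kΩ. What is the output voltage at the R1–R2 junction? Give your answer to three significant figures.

V_out ≈ 0.988 V

R2 ‖ R_L = (7.50 × 98.6)/(7.50 + 98.6) = 6.970 kΩ.
Voltage divider with the loaded lower leg: V_out = 7.28 × 6.970/(44.4 + 6.970) = 7.28 × 0.1357 = 0.9877 V.
(Unloaded it would be 1.05 V; the load pulls it down.)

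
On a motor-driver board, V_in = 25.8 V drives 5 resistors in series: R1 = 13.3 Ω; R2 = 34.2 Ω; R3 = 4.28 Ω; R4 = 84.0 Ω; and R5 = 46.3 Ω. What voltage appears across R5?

V ≈ 6.56 V

ΣR = 13.3 + 34.2 + 4.28 + 84.0 + 46.3 = 182.1 Ω.
Voltage divider: V = V_in · (46.30 / 182.1) = 25.8 × 0.2543 = 6.561 V.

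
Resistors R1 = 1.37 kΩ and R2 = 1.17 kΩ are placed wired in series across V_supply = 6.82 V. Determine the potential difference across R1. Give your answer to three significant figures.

Series total: ΣR = 1.37 + 1.17 = 2.540 kΩ.
By the voltage-divider rule, V = 6.82 × 1.370/2.540 = 3.679 V.

V ≈ 3.68 V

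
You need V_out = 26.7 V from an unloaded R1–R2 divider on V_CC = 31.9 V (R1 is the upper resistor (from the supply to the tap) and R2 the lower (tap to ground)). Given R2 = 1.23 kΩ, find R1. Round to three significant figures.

R1 ≈ 0.240 kΩ

V_out/V_CC = R2/(R1+R2) = 0.8370.
Rearranging, R1 = R2·(1−k)/k = 1.23 × 0.1948 = 0.2396 kΩ.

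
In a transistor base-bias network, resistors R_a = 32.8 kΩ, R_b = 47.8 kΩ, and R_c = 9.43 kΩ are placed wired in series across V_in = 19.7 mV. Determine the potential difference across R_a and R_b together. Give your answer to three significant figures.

Series total: ΣR = 32.8 + 47.8 + 9.43 = 90.03 kΩ.
R_{R_a..R_b} = 32.8 + 47.8 = 80.60 kΩ.
V = V_in · R/ΣR = 19.7 × 0.8953 = 17.64 mV.

V ≈ 17.6 mV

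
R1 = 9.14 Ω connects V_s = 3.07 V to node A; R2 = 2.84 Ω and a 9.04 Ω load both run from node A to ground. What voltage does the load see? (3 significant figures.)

First combine the lower leg with the load: R2 ‖ R_L = 2.161 Ω.
Then V_out = V_s · R2'/(R1 + R2') = 3.07 × 2.161/11.30 = 0.5871 V.
(Unloaded it would be 0.728 V; the load pulls it down.)

V_out ≈ 0.587 V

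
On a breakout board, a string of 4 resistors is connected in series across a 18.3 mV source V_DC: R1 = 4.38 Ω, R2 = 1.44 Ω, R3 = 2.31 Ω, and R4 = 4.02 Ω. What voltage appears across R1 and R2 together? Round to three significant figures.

V ≈ 8.77 mV

ΣR = 4.38 + 1.44 + 2.31 + 4.02 = 12.15 Ω.
R_{R1..R2} = 4.38 + 1.44 = 5.820 Ω.
Voltage divider: V = V_DC · (5.820 / 12.15) = 18.3 × 0.4790 = 8.766 mV.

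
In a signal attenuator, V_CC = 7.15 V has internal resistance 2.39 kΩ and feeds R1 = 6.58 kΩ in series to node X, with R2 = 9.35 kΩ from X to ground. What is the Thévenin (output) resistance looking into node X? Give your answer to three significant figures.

R1' = 2.39 + 6.58 = 8.970 kΩ (source resistance + R1).
With V_CC suppressed (replaced by a short), R_th = R1' ‖ R2 = (8.970 × 9.35)/(8.970 + 9.35) = 4.578 kΩ.

R_th ≈ 4.58 kΩ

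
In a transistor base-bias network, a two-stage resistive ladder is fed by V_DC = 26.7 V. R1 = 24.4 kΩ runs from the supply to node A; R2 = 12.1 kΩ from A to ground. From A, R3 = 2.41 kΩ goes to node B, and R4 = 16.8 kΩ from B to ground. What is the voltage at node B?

V_B ≈ 5.45 V

Looking into the second stage from A: R3 + R4 = 19.21 kΩ appears in parallel with R2.
R2 ‖ (R3+R4) = 7.424 kΩ.
V_A = 26.7 × 7.424/(24.4 + 7.424) = 6.229 V.
Then the unloaded second divider: V_B = V_A × R4/(R3+R4) = 6.229 × 0.8745 = 5.447 V.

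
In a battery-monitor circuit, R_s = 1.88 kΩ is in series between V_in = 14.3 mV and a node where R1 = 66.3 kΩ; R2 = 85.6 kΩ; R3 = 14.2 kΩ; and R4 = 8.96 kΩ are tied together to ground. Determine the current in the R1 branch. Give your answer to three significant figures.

Equivalent of the parallel group: R_p = 4.789 kΩ.
V_A = 14.3 × 4.789/6.669 = 10.27 mV.
I(R1) = V_A / R1 = 10.27/66.3 = 0.1549 µA.

I ≈ 0.155 µA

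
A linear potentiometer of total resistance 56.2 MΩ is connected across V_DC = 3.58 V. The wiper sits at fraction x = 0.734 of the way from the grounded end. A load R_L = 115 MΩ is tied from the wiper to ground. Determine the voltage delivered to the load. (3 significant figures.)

V_out ≈ 2.40 V

Lower segment x·R_p = 41.25 MΩ; upper segment (1−x)·R_p = 14.95 MΩ.
Lower segment in parallel with the load: 41.25 ‖ 115 = 30.36 MΩ.
Then V_out = V_DC · 30.36/(14.95 + 30.36) = 2.399 V.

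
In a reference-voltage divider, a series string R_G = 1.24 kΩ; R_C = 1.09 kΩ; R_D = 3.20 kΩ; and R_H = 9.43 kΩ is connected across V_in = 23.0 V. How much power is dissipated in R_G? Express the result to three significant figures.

Series current I = V_in/ΣR = 23.0/14.96 = 1.537 mA.
P = I²R = 2.364 × 1.24 = 2.931 mW.

P ≈ 2.93 mW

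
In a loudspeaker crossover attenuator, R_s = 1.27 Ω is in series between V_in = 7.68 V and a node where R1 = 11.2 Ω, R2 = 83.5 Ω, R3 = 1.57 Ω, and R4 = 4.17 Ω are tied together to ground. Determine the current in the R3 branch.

I ≈ 2.18 A

Parallel bank: R_p = 1/(1/11.2 + 1/83.5 + 1/1.57 + 1/4.17) = 1.022 Ω.
V_A by voltage divider: V_A = 7.68 × 1.022/(1.27 + 1.022) = 3.425 V.
I(R3) = V_A / R3 = 3.425/1.57 = 2.182 A.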